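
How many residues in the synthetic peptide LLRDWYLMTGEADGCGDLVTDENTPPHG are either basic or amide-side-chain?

Basic: H, K, R. Amide-side-chain: N, Q.
Basic residues here: R3, H27 (2).
Amide-side-chain residues here: N23 (1).
The two groups share no amino acid, so total = 2 + 1 = 3.

3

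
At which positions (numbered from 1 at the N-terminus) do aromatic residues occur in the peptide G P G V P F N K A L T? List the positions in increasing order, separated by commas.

F, W, and Y each carry an aromatic ring on the side chain.
Matching residues: F6.

6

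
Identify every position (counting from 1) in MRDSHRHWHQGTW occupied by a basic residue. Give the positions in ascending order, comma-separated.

2, 5, 6, 7, 9

The basic amino acids are Lys (K), Arg (R), and His (H).
Matching residues: R2, H5, R6, H7, H9.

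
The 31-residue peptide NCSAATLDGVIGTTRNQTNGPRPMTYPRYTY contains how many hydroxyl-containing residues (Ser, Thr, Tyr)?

Matching residues: S3, T6, T13, T14, T18, T25, Y26, Y29, T30, Y31.

10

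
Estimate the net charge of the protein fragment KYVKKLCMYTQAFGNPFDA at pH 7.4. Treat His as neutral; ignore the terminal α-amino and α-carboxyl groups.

Near pH 7.4, K and R contribute +1 each, D and E contribute −1 each, and every other side chain (His included, as stated) is uncharged.
Positive (K, R): K1, K4, K5 → +3.
Negative (D, E): D18 → −1.
Net charge = (+3) + (−1) = +2.

+2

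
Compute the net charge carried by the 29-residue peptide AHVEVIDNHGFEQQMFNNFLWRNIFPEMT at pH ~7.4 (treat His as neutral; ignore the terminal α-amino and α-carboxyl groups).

The side chains ionized at physiological pH are Lys/Arg (+1) and Asp/Glu (−1); with His treated as neutral, nothing else contributes.
Positive (K, R): R22 → +1.
Negative (D, E): E4, D7, E12, E27 → −4.
Net charge = (+1) + (−4) = −3.

-3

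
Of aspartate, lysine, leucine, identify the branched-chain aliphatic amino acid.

V, L, and I make up the branched-chain aliphatic group.
Of the listed options, only leucine belongs to this group.

leucine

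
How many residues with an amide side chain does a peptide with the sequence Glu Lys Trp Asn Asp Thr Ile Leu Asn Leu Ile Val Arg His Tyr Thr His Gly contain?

2

Asparagine (N) and glutamine (Q) have uncharged amide side chains.
Matching residues: Asn4, Asn9.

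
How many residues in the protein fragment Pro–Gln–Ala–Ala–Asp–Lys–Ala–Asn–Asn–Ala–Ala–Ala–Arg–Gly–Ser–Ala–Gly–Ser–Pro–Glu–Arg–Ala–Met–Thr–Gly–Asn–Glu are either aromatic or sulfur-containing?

1

Aromatic: F, W, Y. Sulfur-containing: C, M.
Aromatic residues here: none (0).
Sulfur-containing residues here: Met23 (1).
The two groups share no amino acid, so total = 0 + 1 = 1.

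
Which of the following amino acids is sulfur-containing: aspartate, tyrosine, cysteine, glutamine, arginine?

The sulfur-bearing residues are cysteine (–SH) and methionine (–S–CH₃).
Of the listed options, only cysteine belongs to this group.

cysteine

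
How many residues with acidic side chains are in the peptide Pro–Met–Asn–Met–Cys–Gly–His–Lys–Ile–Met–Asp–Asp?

Aspartate (D) and glutamate (E) have carboxylic-acid side chains and are the acidic amino acids.
Matching residues: Asp11, Asp12.

2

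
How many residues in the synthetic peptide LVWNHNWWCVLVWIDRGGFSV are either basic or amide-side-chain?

Basic: H, K, R. Amide-side-chain: N, Q.
Basic residues here: H5, R16 (2).
Amide-side-chain residues here: N4, N6 (2).
The two groups share no amino acid, so total = 2 + 2 = 4.

4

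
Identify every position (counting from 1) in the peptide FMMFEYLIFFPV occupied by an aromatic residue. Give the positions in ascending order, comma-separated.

1, 4, 6, 9, 10

Matching residues: F1, F4, Y6, F9, F10.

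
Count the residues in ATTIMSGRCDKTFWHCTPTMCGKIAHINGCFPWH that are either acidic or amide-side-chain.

Acidic: D, E. Amide-side-chain: N, Q.
Acidic residues here: D10 (1).
Amide-side-chain residues here: N28 (1).
The two groups share no amino acid, so total = 1 + 1 = 2.

2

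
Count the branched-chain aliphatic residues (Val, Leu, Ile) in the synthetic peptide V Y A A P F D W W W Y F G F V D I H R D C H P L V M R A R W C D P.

5

Matching residues: V1, V15, I17, L24, V25.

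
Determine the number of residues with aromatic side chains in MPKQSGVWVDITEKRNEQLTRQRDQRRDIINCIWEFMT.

3

The aromatic amino acids are Phe (F, benzyl), Trp (W, indole), and Tyr (Y, phenol).
Matching residues: W8, W34, F36.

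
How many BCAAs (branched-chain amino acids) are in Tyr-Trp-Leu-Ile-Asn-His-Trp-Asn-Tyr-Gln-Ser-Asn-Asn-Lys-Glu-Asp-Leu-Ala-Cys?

V, L, and I make up the branched-chain aliphatic group.
Matching residues: Leu3, Ile4, Leu17.

3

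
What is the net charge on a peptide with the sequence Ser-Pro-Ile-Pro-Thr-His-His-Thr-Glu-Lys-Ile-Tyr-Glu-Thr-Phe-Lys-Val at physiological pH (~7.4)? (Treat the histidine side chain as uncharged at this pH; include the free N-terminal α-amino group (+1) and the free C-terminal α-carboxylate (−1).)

Near pH 7.4, K and R contribute +1 each, D and E contribute −1 each, and every other side chain (His included, as stated) is uncharged.
Positive (K, R): Lys10, Lys16 → +2.
Negative (D, E): Glu9, Glu13 → −2.
The N-terminus (+1) and C-terminus (−1) cancel.
Net charge = (+2) + (−2) = 0.

0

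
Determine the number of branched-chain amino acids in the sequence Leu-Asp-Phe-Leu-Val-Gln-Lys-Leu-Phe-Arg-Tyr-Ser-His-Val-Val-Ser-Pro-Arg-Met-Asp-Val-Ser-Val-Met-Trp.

Valine (V), leucine (L), and isoleucine (I) are the branched-chain amino acids.
Matching residues: Leu1, Leu4, Val5, Leu8, Val14, Val15, Val21, Val23.

8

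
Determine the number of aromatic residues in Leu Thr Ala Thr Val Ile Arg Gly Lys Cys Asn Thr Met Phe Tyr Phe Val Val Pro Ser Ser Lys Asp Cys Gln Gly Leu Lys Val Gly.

3

Phenylalanine (F), tryptophan (W), and tyrosine (Y) have aromatic ring side chains.
Matching residues: Phe14, Tyr15, Phe16.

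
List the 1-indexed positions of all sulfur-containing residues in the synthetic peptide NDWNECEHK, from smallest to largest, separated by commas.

Only Cys (C) and Met (M) have a sulfur atom in the side chain.
Matching residues: C6.

6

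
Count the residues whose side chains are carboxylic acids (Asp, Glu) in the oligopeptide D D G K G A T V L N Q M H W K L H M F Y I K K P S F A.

2

Matching residues: D1, D2.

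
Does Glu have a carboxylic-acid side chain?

Aspartate (D) and glutamate (E) have carboxylic-acid side chains and are the acidic amino acids.
Glutamate is in this group.

Yes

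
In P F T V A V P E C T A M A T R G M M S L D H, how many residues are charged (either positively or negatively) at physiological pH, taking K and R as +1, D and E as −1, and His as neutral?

3

Charged side chains at pH ~7.4: K, R (positive); D, E (negative).
Matching residues: E8, R15, D21.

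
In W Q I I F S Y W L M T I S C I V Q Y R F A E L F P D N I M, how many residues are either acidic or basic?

Acidic: D, E. Basic: H, K, R.
Acidic residues here: E22, D26 (2).
Basic residues here: R19 (1).
The two groups share no amino acid, so total = 2 + 1 = 3.

3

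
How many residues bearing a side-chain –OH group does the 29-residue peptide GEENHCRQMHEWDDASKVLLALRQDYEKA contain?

2

S, T, and Y are the three residues with a side-chain hydroxyl.
Matching residues: S16, Y26.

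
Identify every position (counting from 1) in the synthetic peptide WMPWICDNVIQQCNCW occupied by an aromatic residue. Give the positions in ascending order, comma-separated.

Phenylalanine (F), tryptophan (W), and tyrosine (Y) have aromatic ring side chains.
Matching residues: W1, W4, W16.

1, 4, 16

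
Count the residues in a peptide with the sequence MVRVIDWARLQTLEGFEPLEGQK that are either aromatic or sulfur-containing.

Aromatic: F, W, Y. Sulfur-containing: C, M.
Aromatic residues here: W7, F16 (2).
Sulfur-containing residues here: M1 (1).
The two groups share no amino acid, so total = 2 + 1 = 3.

3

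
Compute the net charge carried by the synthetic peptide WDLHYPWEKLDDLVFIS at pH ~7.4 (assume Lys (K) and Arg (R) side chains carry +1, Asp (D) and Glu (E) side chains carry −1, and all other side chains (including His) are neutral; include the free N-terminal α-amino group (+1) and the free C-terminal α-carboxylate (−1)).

-3

Positive (K, R): K9 → +1.
Negative (D, E): D2, E8, D11, D12 → −4.
The N-terminus (+1) and C-terminus (−1) cancel.
Net charge = (+1) + (−4) = −3.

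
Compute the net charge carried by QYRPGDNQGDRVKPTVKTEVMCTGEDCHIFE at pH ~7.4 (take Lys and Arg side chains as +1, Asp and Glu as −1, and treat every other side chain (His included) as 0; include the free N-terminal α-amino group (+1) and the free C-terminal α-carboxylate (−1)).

Positive (K, R): R3, R11, K13, K17 → +4.
Negative (D, E): D6, D10, E19, E25, D26, E31 → −6.
The N-terminus (+1) and C-terminus (−1) cancel.
Net charge = (+4) + (−6) = −2.

-2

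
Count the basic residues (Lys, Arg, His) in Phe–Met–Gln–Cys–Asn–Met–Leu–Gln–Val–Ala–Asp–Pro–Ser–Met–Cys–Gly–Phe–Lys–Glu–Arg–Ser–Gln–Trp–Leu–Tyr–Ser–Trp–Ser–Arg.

3

Matching residues: Lys18, Arg20, Arg29.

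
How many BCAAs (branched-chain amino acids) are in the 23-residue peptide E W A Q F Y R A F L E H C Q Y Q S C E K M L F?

2

V, L, and I make up the branched-chain aliphatic group.
Matching residues: L10, L22.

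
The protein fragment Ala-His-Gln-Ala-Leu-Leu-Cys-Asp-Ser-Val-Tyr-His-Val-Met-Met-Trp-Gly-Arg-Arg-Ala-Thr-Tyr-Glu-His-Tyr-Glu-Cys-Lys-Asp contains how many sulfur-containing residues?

Only Cys (C) and Met (M) have a sulfur atom in the side chain.
Matching residues: Cys7, Met14, Met15, Cys27.

4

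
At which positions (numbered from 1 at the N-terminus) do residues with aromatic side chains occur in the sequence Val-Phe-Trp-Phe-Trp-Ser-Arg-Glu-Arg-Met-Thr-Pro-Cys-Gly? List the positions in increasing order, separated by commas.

2, 3, 4, 5

The aromatic amino acids are Phe (F, benzyl), Trp (W, indole), and Tyr (Y, phenol).
Matching residues: Phe2, Trp3, Phe4, Trp5.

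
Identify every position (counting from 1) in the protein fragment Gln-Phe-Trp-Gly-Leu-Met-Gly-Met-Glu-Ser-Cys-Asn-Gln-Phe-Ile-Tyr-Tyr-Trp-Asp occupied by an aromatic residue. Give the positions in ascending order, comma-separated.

2, 3, 14, 16, 17, 18

F, W, and Y each carry an aromatic ring on the side chain.
Matching residues: Phe2, Trp3, Phe14, Tyr16, Tyr17, Trp18.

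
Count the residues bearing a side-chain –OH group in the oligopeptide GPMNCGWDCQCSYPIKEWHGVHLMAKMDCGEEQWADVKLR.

2

Serine (S), threonine (T), and tyrosine (Y) each carry a hydroxyl group on the side chain.
Matching residues: S12, Y13.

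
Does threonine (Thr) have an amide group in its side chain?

No

Asparagine (N) and glutamine (Q) have uncharged amide side chains.
Threonine is not in this group.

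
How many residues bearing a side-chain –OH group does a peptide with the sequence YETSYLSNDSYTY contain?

Serine (S), threonine (T), and tyrosine (Y) each carry a hydroxyl group on the side chain.
Matching residues: Y1, T3, S4, Y5, S7, S10, Y11, T12, Y13.

9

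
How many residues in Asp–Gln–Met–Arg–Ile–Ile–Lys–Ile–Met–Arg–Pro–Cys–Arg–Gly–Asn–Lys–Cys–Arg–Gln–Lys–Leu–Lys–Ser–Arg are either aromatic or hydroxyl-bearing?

1

Aromatic: F, W, Y. Hydroxyl-bearing: S, T, Y.
Aromatic residues here: none (0).
Hydroxyl-bearing residues here: Ser23 (1).
(Y belongs to both groups, but none appear in this sequence.) Total = 0 + 1 = 1.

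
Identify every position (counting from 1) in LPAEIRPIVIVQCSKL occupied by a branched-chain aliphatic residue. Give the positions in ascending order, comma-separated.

The BCAAs are Val, Leu, and Ile — aliphatic side chains with a branch point.
Matching residues: L1, I5, I8, V9, I10, V11, L16.

1, 5, 8, 9, 10, 11, 16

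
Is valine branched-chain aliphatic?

Yes

V, L, and I make up the branched-chain aliphatic group.
Valine is in this group.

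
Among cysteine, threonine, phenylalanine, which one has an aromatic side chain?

The aromatic amino acids are Phe (F, benzyl), Trp (W, indole), and Tyr (Y, phenol).
Of the listed options, only phenylalanine belongs to this group.

phenylalanine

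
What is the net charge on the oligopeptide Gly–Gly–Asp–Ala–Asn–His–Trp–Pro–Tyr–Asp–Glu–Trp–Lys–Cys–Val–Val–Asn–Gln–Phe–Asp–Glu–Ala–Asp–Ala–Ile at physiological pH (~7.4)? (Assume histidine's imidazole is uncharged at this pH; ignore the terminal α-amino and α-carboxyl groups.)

The side chains ionized at physiological pH are Lys/Arg (+1) and Asp/Glu (−1); with His treated as neutral, nothing else contributes.
Positive (K, R): Lys13 → +1.
Negative (D, E): Asp3, Asp10, Glu11, Asp20, Glu21, Asp23 → −6.
Net charge = (+1) + (−6) = −5.

-5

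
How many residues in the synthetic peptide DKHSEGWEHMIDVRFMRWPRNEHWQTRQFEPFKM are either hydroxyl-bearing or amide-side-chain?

5

Hydroxyl-bearing: S, T, Y. Amide-side-chain: N, Q.
Hydroxyl-bearing residues here: S4, T26 (2).
Amide-side-chain residues here: N21, Q25, Q28 (3).
The two groups share no amino acid, so total = 2 + 3 = 5.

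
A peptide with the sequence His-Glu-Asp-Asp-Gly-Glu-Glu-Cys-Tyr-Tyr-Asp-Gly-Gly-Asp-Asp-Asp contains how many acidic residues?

Only D (aspartate) and E (glutamate) carry a side-chain carboxylic acid.
Matching residues: Glu2, Asp3, Asp4, Glu6, Glu7, Asp11, Asp14, Asp15, Asp16.

9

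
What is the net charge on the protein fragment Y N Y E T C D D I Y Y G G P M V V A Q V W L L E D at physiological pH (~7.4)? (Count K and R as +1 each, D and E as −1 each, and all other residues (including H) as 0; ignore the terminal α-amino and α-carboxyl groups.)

Positive (K, R): none → +0.
Negative (D, E): E4, D7, D8, E24, D25 → −5.
Net charge = (+0) + (−5) = −5.

-5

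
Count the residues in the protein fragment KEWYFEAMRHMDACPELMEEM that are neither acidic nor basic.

Acidic: D, E. Basic: K, R, H. All other residues are neither.
Matching residues: W3, Y4, F5, A7, M8, M11, A13, C14, P15, L17, M18, M21.

12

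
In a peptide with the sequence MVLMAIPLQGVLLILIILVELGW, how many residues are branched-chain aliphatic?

V, L, and I make up the branched-chain aliphatic group.
Matching residues: V2, L3, I6, L8, V11, L12, L13, I14, L15, I16, I17, L18, V19, L21.

14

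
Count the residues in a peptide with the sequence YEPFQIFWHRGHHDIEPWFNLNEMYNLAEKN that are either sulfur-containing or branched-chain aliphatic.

5

Sulfur-containing: C, M. Branched-chain aliphatic: I, L, V.
Sulfur-containing residues here: M24 (1).
Branched-chain aliphatic residues here: I6, I15, L21, L27 (4).
The two groups share no amino acid, so total = 1 + 4 = 5.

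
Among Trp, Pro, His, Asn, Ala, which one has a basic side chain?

His

K, R, and H are the three residues with basic side chains (ε-amine, guanidinium, and imidazole respectively).
Of the listed options, only His belongs to this group.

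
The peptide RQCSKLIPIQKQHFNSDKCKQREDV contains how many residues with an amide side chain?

5

The amide-side-chain residues are Asn (N) and Gln (Q).
Matching residues: Q2, Q10, Q12, N15, Q21.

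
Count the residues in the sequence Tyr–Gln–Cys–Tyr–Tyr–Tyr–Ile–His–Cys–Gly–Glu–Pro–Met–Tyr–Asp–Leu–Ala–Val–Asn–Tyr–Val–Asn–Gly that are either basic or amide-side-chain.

Basic: H, K, R. Amide-side-chain: N, Q.
Basic residues here: His8 (1).
Amide-side-chain residues here: Gln2, Asn19, Asn22 (3).
The two groups share no amino acid, so total = 1 + 3 = 4.

4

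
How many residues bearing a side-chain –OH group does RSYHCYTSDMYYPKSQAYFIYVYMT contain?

Serine (S), threonine (T), and tyrosine (Y) each carry a hydroxyl group on the side chain.
Matching residues: S2, Y3, Y6, T7, S8, Y11, Y12, S15, Y18, Y21, Y23, T25.

12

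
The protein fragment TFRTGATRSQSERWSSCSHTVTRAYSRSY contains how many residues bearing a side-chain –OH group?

14

The –OH-bearing residues are Ser, Thr (aliphatic alcohols), and Tyr (phenol).
Matching residues: T1, T4, T7, S9, S11, S15, S16, S18, T20, T22, Y25, S26, S28, Y29.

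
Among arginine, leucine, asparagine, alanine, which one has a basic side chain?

Lysine (K), arginine (R), and histidine (H) have basic, nitrogen-containing side chains.
Of the listed options, only arginine belongs to this group.

arginine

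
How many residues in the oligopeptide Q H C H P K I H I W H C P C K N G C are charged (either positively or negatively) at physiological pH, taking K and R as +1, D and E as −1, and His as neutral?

2

Charged side chains at pH ~7.4: K, R (positive); D, E (negative).
Matching residues: K6, K15.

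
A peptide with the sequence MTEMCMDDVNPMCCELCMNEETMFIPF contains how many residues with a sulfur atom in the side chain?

The sulfur-bearing residues are cysteine (–SH) and methionine (–S–CH₃).
Matching residues: M1, M4, C5, M6, M12, C13, C14, C17, M18, M23.

10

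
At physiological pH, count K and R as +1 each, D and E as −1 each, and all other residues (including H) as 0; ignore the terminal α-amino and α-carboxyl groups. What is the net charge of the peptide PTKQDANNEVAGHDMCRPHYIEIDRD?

Positive (K, R): K3, R17, R25 → +3.
Negative (D, E): D5, E9, D14, E22, D24, D26 → −6.
Net charge = (+3) + (−6) = −3.

-3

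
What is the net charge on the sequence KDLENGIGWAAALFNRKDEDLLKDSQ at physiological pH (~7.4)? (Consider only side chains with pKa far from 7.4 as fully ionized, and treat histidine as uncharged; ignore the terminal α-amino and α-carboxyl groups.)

-2

The side chains ionized at physiological pH are Lys/Arg (+1) and Asp/Glu (−1); with His treated as neutral, nothing else contributes.
Positive (K, R): K1, R16, K17, K23 → +4.
Negative (D, E): D2, E4, D18, E19, D20, D24 → −6.
Net charge = (+4) + (−6) = −2.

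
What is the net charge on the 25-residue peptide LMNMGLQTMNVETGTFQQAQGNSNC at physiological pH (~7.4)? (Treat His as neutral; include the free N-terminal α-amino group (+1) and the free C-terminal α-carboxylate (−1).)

Near pH 7.4, K and R contribute +1 each, D and E contribute −1 each, and every other side chain (His included, as stated) is uncharged.
Positive (K, R): none → +0.
Negative (D, E): E12 → −1.
The N-terminus (+1) and C-terminus (−1) cancel.
Net charge = (+0) + (−1) = −1.

-1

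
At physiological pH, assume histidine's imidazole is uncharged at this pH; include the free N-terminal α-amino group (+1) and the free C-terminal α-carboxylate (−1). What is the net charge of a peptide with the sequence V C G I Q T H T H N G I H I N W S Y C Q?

The side chains ionized at physiological pH are Lys/Arg (+1) and Asp/Glu (−1); with His treated as neutral, nothing else contributes.
Positive (K, R): none → +0.
Negative (D, E): none → −0.
The N-terminus (+1) and C-terminus (−1) cancel.
Net charge = (+0) + (−0) = 0.

0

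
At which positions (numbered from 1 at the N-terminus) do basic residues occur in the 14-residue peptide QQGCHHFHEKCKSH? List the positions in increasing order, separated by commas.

5, 6, 8, 10, 12, 14

Lysine (K), arginine (R), and histidine (H) have basic, nitrogen-containing side chains.
Matching residues: H5, H6, H8, K10, K12, H14.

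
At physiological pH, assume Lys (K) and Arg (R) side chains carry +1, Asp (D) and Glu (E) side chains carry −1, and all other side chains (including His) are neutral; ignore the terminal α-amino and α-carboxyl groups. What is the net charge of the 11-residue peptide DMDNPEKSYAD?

Positive (K, R): K7 → +1.
Negative (D, E): D1, D3, E6, D11 → −4.
Net charge = (+1) + (−4) = −3.

-3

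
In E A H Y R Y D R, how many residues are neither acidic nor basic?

3

Acidic: D, E. Basic: K, R, H. All other residues are neither.
Matching residues: A2, Y4, Y6.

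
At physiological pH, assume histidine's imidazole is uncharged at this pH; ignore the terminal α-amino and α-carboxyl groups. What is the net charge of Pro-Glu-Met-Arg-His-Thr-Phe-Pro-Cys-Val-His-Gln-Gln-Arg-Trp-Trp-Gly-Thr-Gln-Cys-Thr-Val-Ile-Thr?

+1

At pH ~7.4 the Lys and Arg side chains are protonated (+1), the Asp and Glu side chains are deprotonated (−1), and with His taken as neutral all other side chains carry no charge.
Positive (K, R): Arg4, Arg14 → +2.
Negative (D, E): Glu2 → −1.
Net charge = (+2) + (−1) = +1.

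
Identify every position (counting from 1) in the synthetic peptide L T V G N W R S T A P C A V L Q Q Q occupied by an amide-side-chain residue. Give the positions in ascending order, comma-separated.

Asparagine (N) and glutamine (Q) have uncharged amide side chains.
Matching residues: N5, Q16, Q17, Q18.

5, 16, 17, 18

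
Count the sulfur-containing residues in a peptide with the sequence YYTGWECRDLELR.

Cysteine (C, thiol) and methionine (M, thioether) are the two sulfur-containing amino acids.
Matching residues: C7.

1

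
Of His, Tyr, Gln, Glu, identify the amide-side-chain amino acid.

Gln

Only N (asparagine) and Q (glutamine) carry a side-chain carboxamide.
Of the listed options, only Gln belongs to this group.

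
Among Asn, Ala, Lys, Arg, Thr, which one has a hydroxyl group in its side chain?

Thr

The –OH-bearing residues are Ser, Thr (aliphatic alcohols), and Tyr (phenol).
Of the listed options, only Thr belongs to this group.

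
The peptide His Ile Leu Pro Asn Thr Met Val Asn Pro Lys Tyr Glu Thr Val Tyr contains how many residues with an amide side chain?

2

The amide-side-chain residues are Asn (N) and Gln (Q).
Matching residues: Asn5, Asn9.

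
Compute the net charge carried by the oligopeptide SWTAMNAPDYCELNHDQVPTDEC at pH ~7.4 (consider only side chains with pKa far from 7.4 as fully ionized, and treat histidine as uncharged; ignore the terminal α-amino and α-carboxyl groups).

-5

At pH ~7.4 the Lys and Arg side chains are protonated (+1), the Asp and Glu side chains are deprotonated (−1), and with His taken as neutral all other side chains carry no charge.
Positive (K, R): none → +0.
Negative (D, E): D9, E12, D16, D21, E22 → −5.
Net charge = (+0) + (−5) = −5.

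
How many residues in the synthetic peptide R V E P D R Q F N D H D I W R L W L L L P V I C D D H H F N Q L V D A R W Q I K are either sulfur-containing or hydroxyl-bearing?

Sulfur-containing: C, M. Hydroxyl-bearing: S, T, Y.
Sulfur-containing residues here: C24 (1).
Hydroxyl-bearing residues here: none (0).
The two groups share no amino acid, so total = 1 + 0 = 1.

1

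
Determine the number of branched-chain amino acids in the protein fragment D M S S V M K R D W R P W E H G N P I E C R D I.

Valine (V), leucine (L), and isoleucine (I) are the branched-chain amino acids.
Matching residues: V5, I19, I24.

3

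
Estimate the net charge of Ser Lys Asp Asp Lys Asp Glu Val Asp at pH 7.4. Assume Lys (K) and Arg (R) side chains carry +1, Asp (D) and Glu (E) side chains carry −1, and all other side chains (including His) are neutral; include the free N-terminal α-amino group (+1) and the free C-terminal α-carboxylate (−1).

-3

Positive (K, R): Lys2, Lys5 → +2.
Negative (D, E): Asp3, Asp4, Asp6, Glu7, Asp9 → −5.
The N-terminus (+1) and C-terminus (−1) cancel.
Net charge = (+2) + (−5) = −3.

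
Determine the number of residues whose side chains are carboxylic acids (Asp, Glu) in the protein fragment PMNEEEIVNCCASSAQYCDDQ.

Matching residues: E4, E5, E6, D19, D20.

5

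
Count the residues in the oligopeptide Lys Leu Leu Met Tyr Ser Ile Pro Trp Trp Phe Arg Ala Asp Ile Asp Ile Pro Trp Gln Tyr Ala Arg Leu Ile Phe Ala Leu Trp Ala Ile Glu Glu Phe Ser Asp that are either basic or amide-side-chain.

4

Basic: H, K, R. Amide-side-chain: N, Q.
Basic residues here: Lys1, Arg12, Arg23 (3).
Amide-side-chain residues here: Gln20 (1).
The two groups share no amino acid, so total = 3 + 1 = 4.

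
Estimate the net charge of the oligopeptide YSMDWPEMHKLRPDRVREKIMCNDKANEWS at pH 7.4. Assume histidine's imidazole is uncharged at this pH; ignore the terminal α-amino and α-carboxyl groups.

At pH ~7.4 the Lys and Arg side chains are protonated (+1), the Asp and Glu side chains are deprotonated (−1), and with His taken as neutral all other side chains carry no charge.
Positive (K, R): K10, R12, R15, R17, K19, K25 → +6.
Negative (D, E): D4, E7, D14, E18, D24, E28 → −6.
Net charge = (+6) + (−6) = 0.

0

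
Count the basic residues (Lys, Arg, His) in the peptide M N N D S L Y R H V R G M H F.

Matching residues: R8, H9, R11, H14.

4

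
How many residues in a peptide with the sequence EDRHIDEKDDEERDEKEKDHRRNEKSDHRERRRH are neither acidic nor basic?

Acidic: D, E. Basic: K, R, H. All other residues are neither.
Matching residues: I5, N23, S26.

3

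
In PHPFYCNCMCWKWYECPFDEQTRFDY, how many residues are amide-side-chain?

Only N (asparagine) and Q (glutamine) carry a side-chain carboxamide.
Matching residues: N7, Q21.

2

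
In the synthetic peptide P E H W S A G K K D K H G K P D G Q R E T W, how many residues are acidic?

4

The acidic residues are Asp (D) and Glu (E), whose side chains end in a carboxylate group.
Matching residues: E2, D10, D16, E20.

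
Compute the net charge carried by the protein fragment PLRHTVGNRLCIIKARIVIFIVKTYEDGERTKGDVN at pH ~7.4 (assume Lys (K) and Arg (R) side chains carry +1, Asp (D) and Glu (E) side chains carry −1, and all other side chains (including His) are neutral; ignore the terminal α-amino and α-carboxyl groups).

Positive (K, R): R3, R9, K14, R16, K23, R30, K32 → +7.
Negative (D, E): E26, D27, E29, D34 → −4.
Net charge = (+7) + (−4) = +3.

+3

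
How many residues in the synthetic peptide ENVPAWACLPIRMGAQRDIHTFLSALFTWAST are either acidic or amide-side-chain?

Acidic: D, E. Amide-side-chain: N, Q.
Acidic residues here: E1, D18 (2).
Amide-side-chain residues here: N2, Q16 (2).
The two groups share no amino acid, so total = 2 + 2 = 4.

4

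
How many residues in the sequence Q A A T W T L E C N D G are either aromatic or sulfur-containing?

2

Aromatic: F, W, Y. Sulfur-containing: C, M.
Aromatic residues here: W5 (1).
Sulfur-containing residues here: C9 (1).
The two groups share no amino acid, so total = 1 + 1 = 2.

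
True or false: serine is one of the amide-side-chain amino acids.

Asparagine (N) and glutamine (Q) have uncharged amide side chains.
Serine is not in this group.

False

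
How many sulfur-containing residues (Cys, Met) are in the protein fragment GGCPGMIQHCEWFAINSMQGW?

Matching residues: C3, M6, C10, M18.

4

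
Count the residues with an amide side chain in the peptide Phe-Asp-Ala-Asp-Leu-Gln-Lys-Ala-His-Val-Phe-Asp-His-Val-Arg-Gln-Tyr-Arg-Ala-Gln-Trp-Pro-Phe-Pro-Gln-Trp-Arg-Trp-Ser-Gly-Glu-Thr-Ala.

4

The amide-side-chain residues are Asn (N) and Gln (Q).
Matching residues: Gln6, Gln16, Gln20, Gln25.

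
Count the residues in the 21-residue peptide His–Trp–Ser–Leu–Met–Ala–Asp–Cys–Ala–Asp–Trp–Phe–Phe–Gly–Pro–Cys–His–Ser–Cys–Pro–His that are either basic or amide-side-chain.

Basic: H, K, R. Amide-side-chain: N, Q.
Basic residues here: His1, His17, His21 (3).
Amide-side-chain residues here: none (0).
The two groups share no amino acid, so total = 3 + 0 = 3.

3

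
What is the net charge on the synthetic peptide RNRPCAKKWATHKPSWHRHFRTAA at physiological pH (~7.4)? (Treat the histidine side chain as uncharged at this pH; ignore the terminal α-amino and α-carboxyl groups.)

Near pH 7.4, K and R contribute +1 each, D and E contribute −1 each, and every other side chain (His included, as stated) is uncharged.
Positive (K, R): R1, R3, K7, K8, K13, R18, R21 → +7.
Negative (D, E): none → −0.
Net charge = (+7) + (−0) = +7.

+7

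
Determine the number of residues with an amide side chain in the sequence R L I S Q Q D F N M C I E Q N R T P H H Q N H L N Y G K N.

9

Only N (asparagine) and Q (glutamine) carry a side-chain carboxamide.
Matching residues: Q5, Q6, N9, Q14, N15, Q21, N22, N25, N29.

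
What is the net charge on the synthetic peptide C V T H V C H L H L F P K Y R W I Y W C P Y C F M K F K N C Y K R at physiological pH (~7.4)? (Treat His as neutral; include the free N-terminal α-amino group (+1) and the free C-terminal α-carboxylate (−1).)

The side chains ionized at physiological pH are Lys/Arg (+1) and Asp/Glu (−1); with His treated as neutral, nothing else contributes.
Positive (K, R): K13, R15, K26, K28, K32, R33 → +6.
Negative (D, E): none → −0.
The N-terminus (+1) and C-terminus (−1) cancel.
Net charge = (+6) + (−0) = +6.

+6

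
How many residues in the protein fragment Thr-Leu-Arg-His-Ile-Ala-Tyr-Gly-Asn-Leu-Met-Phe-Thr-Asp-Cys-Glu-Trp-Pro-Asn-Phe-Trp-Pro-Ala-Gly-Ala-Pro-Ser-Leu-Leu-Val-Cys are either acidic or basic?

Acidic: D, E. Basic: H, K, R.
Acidic residues here: Asp14, Glu16 (2).
Basic residues here: Arg3, His4 (2).
The two groups share no amino acid, so total = 2 + 2 = 4.

4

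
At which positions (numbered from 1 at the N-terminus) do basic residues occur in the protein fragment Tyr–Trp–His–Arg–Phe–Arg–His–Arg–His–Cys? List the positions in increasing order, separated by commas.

K, R, and H are the three residues with basic side chains (ε-amine, guanidinium, and imidazole respectively).
Matching residues: His3, Arg4, Arg6, His7, Arg8, His9.

3, 4, 6, 7, 8, 9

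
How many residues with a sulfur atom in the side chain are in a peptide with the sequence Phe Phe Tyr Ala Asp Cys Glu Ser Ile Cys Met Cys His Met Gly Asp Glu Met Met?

Only Cys (C) and Met (M) have a sulfur atom in the side chain.
Matching residues: Cys6, Cys10, Met11, Cys12, Met14, Met18, Met19.

7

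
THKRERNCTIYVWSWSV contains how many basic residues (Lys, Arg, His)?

Matching residues: H2, K3, R4, R6.

4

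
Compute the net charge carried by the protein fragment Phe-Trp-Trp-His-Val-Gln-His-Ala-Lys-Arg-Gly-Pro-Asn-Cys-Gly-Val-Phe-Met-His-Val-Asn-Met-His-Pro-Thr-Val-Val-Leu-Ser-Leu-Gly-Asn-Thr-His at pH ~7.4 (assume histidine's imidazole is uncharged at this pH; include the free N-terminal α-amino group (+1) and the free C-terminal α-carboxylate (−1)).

At pH ~7.4 the Lys and Arg side chains are protonated (+1), the Asp and Glu side chains are deprotonated (−1), and with His taken as neutral all other side chains carry no charge.
Positive (K, R): Lys9, Arg10 → +2.
Negative (D, E): none → −0.
The N-terminus (+1) and C-terminus (−1) cancel.
Net charge = (+2) + (−0) = +2.

+2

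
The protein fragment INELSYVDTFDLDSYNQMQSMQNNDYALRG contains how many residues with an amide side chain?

The amide-side-chain residues are Asn (N) and Gln (Q).
Matching residues: N2, N16, Q17, Q19, Q22, N23, N24.

7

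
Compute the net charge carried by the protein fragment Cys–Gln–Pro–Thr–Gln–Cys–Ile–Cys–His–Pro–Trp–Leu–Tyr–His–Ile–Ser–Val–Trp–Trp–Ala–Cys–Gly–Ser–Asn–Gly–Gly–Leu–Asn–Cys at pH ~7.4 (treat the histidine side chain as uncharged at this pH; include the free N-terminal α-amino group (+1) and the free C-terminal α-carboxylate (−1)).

0

At pH ~7.4 the Lys and Arg side chains are protonated (+1), the Asp and Glu side chains are deprotonated (−1), and with His taken as neutral all other side chains carry no charge.
Positive (K, R): none → +0.
Negative (D, E): none → −0.
The N-terminus (+1) and C-terminus (−1) cancel.
Net charge = (+0) + (−0) = 0.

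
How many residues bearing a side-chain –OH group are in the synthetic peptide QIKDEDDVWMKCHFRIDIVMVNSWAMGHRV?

1

Serine (S), threonine (T), and tyrosine (Y) each carry a hydroxyl group on the side chain.
Matching residues: S23.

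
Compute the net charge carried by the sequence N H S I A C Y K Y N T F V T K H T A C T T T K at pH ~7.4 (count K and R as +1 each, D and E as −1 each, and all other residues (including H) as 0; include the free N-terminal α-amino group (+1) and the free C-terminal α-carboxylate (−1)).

+3

Positive (K, R): K8, K15, K23 → +3.
Negative (D, E): none → −0.
The N-terminus (+1) and C-terminus (−1) cancel.
Net charge = (+3) + (−0) = +3.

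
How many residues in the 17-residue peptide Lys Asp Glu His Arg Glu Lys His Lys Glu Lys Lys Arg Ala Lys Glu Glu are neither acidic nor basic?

Acidic: D, E. Basic: K, R, H. All other residues are neither.
Matching residues: Ala14.

1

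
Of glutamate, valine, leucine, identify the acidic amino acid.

Only D (aspartate) and E (glutamate) carry a side-chain carboxylic acid.
Of the listed options, only glutamate belongs to this group.

glutamate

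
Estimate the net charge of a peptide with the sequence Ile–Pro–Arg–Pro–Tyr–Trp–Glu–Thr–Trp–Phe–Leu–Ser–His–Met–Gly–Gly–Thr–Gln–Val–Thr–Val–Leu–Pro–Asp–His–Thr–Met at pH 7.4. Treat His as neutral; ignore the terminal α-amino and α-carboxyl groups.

Near pH 7.4, K and R contribute +1 each, D and E contribute −1 each, and every other side chain (His included, as stated) is uncharged.
Positive (K, R): Arg3 → +1.
Negative (D, E): Glu7, Asp24 → −2.
Net charge = (+1) + (−2) = −1.

-1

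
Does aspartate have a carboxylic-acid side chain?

The acidic residues are Asp (D) and Glu (E), whose side chains end in a carboxylate group.
Aspartate is in this group.

Yes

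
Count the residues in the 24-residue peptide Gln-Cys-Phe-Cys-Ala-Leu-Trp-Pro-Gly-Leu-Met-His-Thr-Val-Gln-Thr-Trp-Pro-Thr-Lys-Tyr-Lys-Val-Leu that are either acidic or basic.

Acidic: D, E. Basic: H, K, R.
Acidic residues here: none (0).
Basic residues here: His12, Lys20, Lys22 (3).
The two groups share no amino acid, so total = 0 + 3 = 3.

3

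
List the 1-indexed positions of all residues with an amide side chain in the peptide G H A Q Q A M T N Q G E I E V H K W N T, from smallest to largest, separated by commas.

4, 5, 9, 10, 19

Asparagine (N) and glutamine (Q) have uncharged amide side chains.
Matching residues: Q4, Q5, N9, Q10, N19.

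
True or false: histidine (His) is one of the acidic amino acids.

False

Aspartate (D) and glutamate (E) have carboxylic-acid side chains and are the acidic amino acids.
Histidine is not in this group.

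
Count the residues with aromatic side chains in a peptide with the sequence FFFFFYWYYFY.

The aromatic amino acids are Phe (F, benzyl), Trp (W, indole), and Tyr (Y, phenol).
Matching residues: F1, F2, F3, F4, F5, Y6, W7, Y8, Y9, F10, Y11.

11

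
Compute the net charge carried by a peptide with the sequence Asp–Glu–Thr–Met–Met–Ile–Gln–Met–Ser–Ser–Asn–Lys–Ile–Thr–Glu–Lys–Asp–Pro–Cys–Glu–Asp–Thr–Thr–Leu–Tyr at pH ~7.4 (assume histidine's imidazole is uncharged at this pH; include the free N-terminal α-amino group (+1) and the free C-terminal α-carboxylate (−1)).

-4

Near pH 7.4, K and R contribute +1 each, D and E contribute −1 each, and every other side chain (His included, as stated) is uncharged.
Positive (K, R): Lys12, Lys16 → +2.
Negative (D, E): Asp1, Glu2, Glu15, Asp17, Glu20, Asp21 → −6.
The N-terminus (+1) and C-terminus (−1) cancel.
Net charge = (+2) + (−6) = −4.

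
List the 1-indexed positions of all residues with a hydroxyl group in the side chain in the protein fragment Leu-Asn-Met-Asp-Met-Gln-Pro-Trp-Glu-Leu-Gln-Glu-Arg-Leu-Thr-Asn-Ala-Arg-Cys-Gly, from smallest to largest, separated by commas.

S, T, and Y are the three residues with a side-chain hydroxyl.
Matching residues: Thr15.

15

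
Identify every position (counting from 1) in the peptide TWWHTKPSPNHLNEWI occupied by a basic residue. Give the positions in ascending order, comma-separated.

K, R, and H are the three residues with basic side chains (ε-amine, guanidinium, and imidazole respectively).
Matching residues: H4, K6, H11.

4, 6, 11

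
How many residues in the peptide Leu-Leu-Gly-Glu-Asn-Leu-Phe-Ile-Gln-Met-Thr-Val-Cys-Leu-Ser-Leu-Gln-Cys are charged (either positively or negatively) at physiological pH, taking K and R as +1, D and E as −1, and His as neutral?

Charged side chains at pH ~7.4: K, R (positive); D, E (negative).
Matching residues: Glu4.

1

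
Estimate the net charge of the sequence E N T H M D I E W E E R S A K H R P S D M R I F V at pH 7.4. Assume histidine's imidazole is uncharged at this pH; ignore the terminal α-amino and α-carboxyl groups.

Near pH 7.4, K and R contribute +1 each, D and E contribute −1 each, and every other side chain (His included, as stated) is uncharged.
Positive (K, R): R12, K15, R17, R22 → +4.
Negative (D, E): E1, D6, E8, E10, E11, D20 → −6.
Net charge = (+4) + (−6) = −2.

-2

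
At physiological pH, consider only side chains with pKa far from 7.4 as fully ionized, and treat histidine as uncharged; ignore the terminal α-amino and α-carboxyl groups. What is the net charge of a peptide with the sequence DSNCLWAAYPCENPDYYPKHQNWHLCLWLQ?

Near pH 7.4, K and R contribute +1 each, D and E contribute −1 each, and every other side chain (His included, as stated) is uncharged.
Positive (K, R): K19 → +1.
Negative (D, E): D1, E12, D15 → −3.
Net charge = (+1) + (−3) = −2.

-2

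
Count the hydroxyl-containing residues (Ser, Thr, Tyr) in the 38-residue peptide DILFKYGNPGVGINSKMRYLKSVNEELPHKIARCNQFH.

4

Matching residues: Y6, S15, Y19, S22.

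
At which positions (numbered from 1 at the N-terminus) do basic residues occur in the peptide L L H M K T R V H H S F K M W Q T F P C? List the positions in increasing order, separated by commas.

K, R, and H are the three residues with basic side chains (ε-amine, guanidinium, and imidazole respectively).
Matching residues: H3, K5, R7, H9, H10, K13.

3, 5, 7, 9, 10, 13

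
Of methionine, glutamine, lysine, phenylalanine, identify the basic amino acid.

K, R, and H are the three residues with basic side chains (ε-amine, guanidinium, and imidazole respectively).
Of the listed options, only lysine belongs to this group.

lysine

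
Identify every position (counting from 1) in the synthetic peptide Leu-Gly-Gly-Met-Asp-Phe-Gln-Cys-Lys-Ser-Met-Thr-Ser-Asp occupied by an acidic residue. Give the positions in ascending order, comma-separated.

5, 14

Only D (aspartate) and E (glutamate) carry a side-chain carboxylic acid.
Matching residues: Asp5, Asp14.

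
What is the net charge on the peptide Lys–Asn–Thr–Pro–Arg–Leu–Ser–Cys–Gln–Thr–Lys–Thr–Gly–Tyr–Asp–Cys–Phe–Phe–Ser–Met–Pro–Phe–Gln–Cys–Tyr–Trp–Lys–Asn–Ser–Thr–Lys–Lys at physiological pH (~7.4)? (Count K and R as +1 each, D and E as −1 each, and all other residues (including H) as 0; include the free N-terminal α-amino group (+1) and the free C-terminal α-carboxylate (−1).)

Positive (K, R): Lys1, Arg5, Lys11, Lys27, Lys31, Lys32 → +6.
Negative (D, E): Asp15 → −1.
The N-terminus (+1) and C-terminus (−1) cancel.
Net charge = (+6) + (−1) = +5.

+5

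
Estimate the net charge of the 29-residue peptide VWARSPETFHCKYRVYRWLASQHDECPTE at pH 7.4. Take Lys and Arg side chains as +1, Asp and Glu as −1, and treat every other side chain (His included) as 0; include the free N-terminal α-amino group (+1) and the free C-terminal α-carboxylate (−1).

0

Positive (K, R): R4, K12, R14, R17 → +4.
Negative (D, E): E7, D24, E25, E29 → −4.
The N-terminus (+1) and C-terminus (−1) cancel.
Net charge = (+4) + (−4) = 0.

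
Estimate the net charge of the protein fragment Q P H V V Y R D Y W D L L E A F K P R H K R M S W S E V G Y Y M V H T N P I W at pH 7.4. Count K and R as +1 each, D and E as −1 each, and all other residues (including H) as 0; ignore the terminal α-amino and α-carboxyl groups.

Positive (K, R): R7, K17, R19, K21, R22 → +5.
Negative (D, E): D8, D11, E14, E27 → −4.
Net charge = (+5) + (−4) = +1.

+1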